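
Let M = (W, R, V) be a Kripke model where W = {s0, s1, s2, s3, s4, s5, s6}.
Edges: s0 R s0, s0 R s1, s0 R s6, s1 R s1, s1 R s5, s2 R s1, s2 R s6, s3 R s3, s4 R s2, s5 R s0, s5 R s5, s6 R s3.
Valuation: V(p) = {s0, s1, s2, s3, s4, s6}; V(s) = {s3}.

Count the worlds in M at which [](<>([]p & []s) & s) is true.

Recall that []ψ holds at a world iff ψ holds at every accessible world, and <>ψ holds iff ψ holds at some accessible world.
Let φ = [](<>([]p & []s) & s). Evaluate φ at each world:
  s0 (successors {s0, s1, s6}): φ is false.
  s1 (successors {s1, s5}): φ is false.
  s2 (successors {s1, s6}): φ is false.
  s3 (successors {s3}): φ is true.
  s4 (successors {s2}): φ is false.
  s5 (successors {s0, s5}): φ is false.
  s6 (successors {s3}): φ is true.
For instance, at s5:
  At s5: [](<>([]p & []s) & s) requires <>([]p & []s) & s at every successor {s0, s5}.
    <>([]p & []s) & s fails at s0, so [](<>([]p & []s) & s) is false at s5.
      At s0: <>([]p & []s) is true, s is false, so <>([]p & []s) & s is false.
Satisfying worlds: {s3, s6}

2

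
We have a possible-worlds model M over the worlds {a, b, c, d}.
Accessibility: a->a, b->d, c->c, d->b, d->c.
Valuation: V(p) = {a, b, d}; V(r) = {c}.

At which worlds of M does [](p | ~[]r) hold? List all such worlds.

a, b

Let φ = [](p | ~[]r). Evaluate φ at each world:
  a (successors {a}): φ is true.
  b (successors {d}): φ is true.
  c (successors {c}): φ is false.
  d (successors {b, c}): φ is false.
For instance, at a:
  At a: [](p | ~[]r) requires p | ~[]r at every successor {a}.
      At a: p is true, ~[]r is true, so p | ~[]r is true.
  So [](p | ~[]r) is true at a.
Satisfying worlds: {a, b}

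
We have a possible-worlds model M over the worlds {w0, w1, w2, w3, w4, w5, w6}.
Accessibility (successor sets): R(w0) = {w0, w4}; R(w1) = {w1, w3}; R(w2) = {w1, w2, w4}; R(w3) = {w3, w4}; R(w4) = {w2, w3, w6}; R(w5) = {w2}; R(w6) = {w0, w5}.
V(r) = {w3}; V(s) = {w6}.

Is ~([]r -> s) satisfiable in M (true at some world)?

Recall that []ψ holds at a world iff ψ holds at every accessible world, and <>ψ holds iff ψ holds at some accessible world.
Let φ = ~([]r -> s). Evaluate φ at each world:
  w0 (successors {w0, w4}): φ is false.
  w1 (successors {w1, w3}): φ is false.
  w2 (successors {w1, w2, w4}): φ is false.
  w3 (successors {w3, w4}): φ is false.
  w4 (successors {w2, w3, w6}): φ is false.
  w5 (successors {w2}): φ is false.
  w6 (successors {w0, w5}): φ is false.
For instance, at w5:
  At w5: []r -> s is true, so ~([]r -> s) is false.
    At w5: []r is false, s is false, so []r -> s is true.
      At w5: []r requires r at every successor {w2}.
        r fails at w2, so []r is false at w5.

No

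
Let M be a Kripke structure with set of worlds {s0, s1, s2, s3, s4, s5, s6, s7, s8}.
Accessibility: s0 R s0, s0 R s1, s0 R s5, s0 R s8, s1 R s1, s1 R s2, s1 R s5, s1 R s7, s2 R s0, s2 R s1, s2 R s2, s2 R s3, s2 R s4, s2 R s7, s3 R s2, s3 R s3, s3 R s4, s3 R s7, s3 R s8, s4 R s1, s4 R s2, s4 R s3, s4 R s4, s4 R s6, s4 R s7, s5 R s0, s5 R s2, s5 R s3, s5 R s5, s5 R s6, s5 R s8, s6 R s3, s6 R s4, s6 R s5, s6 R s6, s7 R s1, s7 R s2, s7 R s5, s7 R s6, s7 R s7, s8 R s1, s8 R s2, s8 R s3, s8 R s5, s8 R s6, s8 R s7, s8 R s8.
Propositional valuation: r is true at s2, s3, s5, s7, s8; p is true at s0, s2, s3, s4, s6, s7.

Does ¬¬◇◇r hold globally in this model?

Yes

Let φ = ¬¬◇◇r. Evaluate φ at each world:
  s0 (successors {s0, s1, s5, s8}): φ is true.
  s1 (successors {s1, s2, s5, s7}): φ is true.
  s2 (successors {s0, s1, s2, s3, s4, s7}): φ is true.
  s3 (successors {s2, s3, s4, s7, s8}): φ is true.
  s4 (successors {s1, s2, s3, s4, s6, s7}): φ is true.
  s5 (successors {s0, s2, s3, s5, s6, s8}): φ is true.
  s6 (successors {s3, s4, s5, s6}): φ is true.
  s7 (successors {s1, s2, s5, s6, s7}): φ is true.
  s8 (successors {s1, s2, s3, s5, s6, s7, s8}): φ is true.
For instance, at s2:
  At s2: ¬◇◇r is false, so ¬¬◇◇r is true.
    At s2: ◇◇r is true, so ¬◇◇r is false.
      At s2: ◇◇r requires ◇r at some successor in {s0, s1, s2, s3, s4, s7}.
        ◇r holds at s0, so ◇◇r is true at s2.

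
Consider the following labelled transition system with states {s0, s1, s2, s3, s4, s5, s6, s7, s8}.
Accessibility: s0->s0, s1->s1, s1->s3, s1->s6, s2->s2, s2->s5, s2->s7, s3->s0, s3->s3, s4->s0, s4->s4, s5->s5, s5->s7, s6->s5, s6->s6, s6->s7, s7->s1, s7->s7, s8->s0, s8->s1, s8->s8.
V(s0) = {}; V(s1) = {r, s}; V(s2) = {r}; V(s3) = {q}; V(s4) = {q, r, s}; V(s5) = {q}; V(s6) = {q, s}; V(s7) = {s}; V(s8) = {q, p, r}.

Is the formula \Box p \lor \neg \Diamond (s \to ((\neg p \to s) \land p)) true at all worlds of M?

No

Recall that \Box ψ holds at a world iff ψ holds at every accessible world, and \Diamond ψ holds iff ψ holds at some accessible world.
Let φ = \Box p \lor \neg \Diamond (s \to ((\neg p \to s) \land p)). Evaluate φ at each world:
  s0 (successors {s0}): φ is false.
  s1 (successors {s1, s3, s6}): φ is false.
  s2 (successors {s2, s5, s7}): φ is false.
  s3 (successors {s0, s3}): φ is false.
  s4 (successors {s0, s4}): φ is false.
  s5 (successors {s5, s7}): φ is false.
  s6 (successors {s5, s6, s7}): φ is false.
  s7 (successors {s1, s7}): φ is true.
  s8 (successors {s0, s1, s8}): φ is false.
Detail at s0 (counterexample):
  At s0: \Box p is false, \neg \Diamond (s \to ((\neg p \to s) \land p)) is false, so \Box p \lor \neg \Diamond (s \to ((\neg p \to s) \land p)) is false.
    At s0: \Box p requires p at every successor {s0}.
      p fails at s0, so \Box p is false at s0.
    At s0: \Diamond (s \to ((\neg p \to s) \land p)) is true, so \neg \Diamond (s \to ((\neg p \to s) \land p)) is false.
      At s0: \Diamond (s \to ((\neg p \to s) \land p)) requires s \to ((\neg p \to s) \land p) at some successor in {s0}.
        s \to ((\neg p \to s) \land p) holds at s0, so \Diamond (s \to ((\neg p \to s) \land p)) is true at s0.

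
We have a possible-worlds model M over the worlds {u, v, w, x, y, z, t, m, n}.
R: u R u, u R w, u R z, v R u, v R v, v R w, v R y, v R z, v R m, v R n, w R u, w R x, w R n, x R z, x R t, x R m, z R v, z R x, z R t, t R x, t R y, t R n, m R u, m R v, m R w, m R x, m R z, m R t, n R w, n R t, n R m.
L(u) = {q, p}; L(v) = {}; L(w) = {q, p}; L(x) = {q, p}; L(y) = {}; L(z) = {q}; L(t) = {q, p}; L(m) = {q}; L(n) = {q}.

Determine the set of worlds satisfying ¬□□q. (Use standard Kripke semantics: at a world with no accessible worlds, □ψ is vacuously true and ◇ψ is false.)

u, v, x, z, m, n

Recall that □ψ holds at a world iff ψ holds at every accessible world, and ◇ψ holds iff ψ holds at some accessible world.
Let φ = ¬□□q. Evaluate φ at each world:
  u (successors {u, w, z}): φ is true.
  v (successors {u, v, w, y, z, m, n}): φ is true.
  w (successors {u, x, n}): φ is false.
  x (successors {z, t, m}): φ is true.
  y (successors ∅): φ is false.
  z (successors {v, x, t}): φ is true.
  t (successors {x, y, n}): φ is false.
  m (successors {u, v, w, x, z, t}): φ is true.
  n (successors {w, t, m}): φ is true.
For instance, at w:
  At w: □□q is true, so ¬□□q is false.
    At w: □□q requires □q at every successor {u, x, n}.
      At u: □q is true.
      At x: □q is true.
      At n: □q is true.
    So □□q is true at w.
Satisfying worlds: {u, v, x, z, m, n}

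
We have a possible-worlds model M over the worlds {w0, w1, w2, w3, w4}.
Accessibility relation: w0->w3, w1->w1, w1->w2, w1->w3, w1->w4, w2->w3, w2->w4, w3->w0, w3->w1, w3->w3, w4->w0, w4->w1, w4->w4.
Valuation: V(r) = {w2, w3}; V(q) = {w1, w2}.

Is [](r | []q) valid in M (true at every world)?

No

Let φ = [](r | []q). Evaluate φ at each world:
  w0 (successors {w3}): φ is true.
  w1 (successors {w1, w2, w3, w4}): φ is false.
  w2 (successors {w3, w4}): φ is false.
  w3 (successors {w0, w1, w3}): φ is false.
  w4 (successors {w0, w1, w4}): φ is false.
Detail at w1 (counterexample):
  At w1: [](r | []q) requires r | []q at every successor {w1, w2, w3, w4}.
    r | []q fails at w1, so [](r | []q) is false at w1.
      At w1: r is false, []q is false, so r | []q is false.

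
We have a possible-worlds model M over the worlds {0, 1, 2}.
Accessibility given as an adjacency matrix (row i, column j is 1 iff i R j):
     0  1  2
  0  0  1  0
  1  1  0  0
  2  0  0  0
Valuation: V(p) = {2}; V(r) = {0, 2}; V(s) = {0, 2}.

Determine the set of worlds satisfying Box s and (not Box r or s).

Let φ = Box s and (not Box r or s). Evaluate φ at each world:
  0 (successors {1}): φ is false.
  1 (successors {0}): φ is false.
  2 (successors ∅): φ is true.
For instance, at 1:
  At 1: Box s is true, not Box r or s is false, so Box s and (not Box r or s) is false.
    At 1: Box s requires s at every successor {0}.
      At 0: s is true.
    So Box s is true at 1.
    At 1: not Box r is false, s is false, so not Box r or s is false.
      At 1: Box r is true, so not Box r is false.
Satisfying worlds: {2}

2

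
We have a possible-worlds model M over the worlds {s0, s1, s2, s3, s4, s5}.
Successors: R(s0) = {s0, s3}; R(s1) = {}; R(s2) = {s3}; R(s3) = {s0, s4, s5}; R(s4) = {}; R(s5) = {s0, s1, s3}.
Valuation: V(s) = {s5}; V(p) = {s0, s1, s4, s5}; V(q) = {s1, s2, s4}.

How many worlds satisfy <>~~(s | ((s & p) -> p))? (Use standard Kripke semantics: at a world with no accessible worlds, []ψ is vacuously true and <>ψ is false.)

Recall that <>ψ holds at a world iff ψ holds at some accessible world.
Let φ = <>~~(s | ((s & p) -> p)). Evaluate φ at each world:
  s0 (successors {s0, s3}): φ is true.
  s1 (successors ∅): φ is false.
  s2 (successors {s3}): φ is true.
  s3 (successors {s0, s4, s5}): φ is true.
  s4 (successors ∅): φ is false.
  s5 (successors {s0, s1, s3}): φ is true.
For instance, at s0:
  At s0: <>~~(s | ((s & p) -> p)) requires ~~(s | ((s & p) -> p)) at some successor in {s0, s3}.
    ~~(s | ((s & p) -> p)) holds at s0, so <>~~(s | ((s & p) -> p)) is true at s0.
Satisfying worlds: {s0, s2, s3, s5}

4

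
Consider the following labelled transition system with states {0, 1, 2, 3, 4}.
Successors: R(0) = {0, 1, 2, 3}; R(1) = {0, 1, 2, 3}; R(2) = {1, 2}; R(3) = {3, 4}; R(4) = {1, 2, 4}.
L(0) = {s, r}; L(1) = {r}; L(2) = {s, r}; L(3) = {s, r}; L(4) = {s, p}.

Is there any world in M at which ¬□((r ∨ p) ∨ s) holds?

Recall that □ψ holds at a world iff ψ holds at every accessible world, and ◇ψ holds iff ψ holds at some accessible world.
Let φ = ¬□((r ∨ p) ∨ s). Evaluate φ at each world:
  0 (successors {0, 1, 2, 3}): φ is false.
  1 (successors {0, 1, 2, 3}): φ is false.
  2 (successors {1, 2}): φ is false.
  3 (successors {3, 4}): φ is false.
  4 (successors {1, 2, 4}): φ is false.
For instance, at 0:
  At 0: □((r ∨ p) ∨ s) is true, so ¬□((r ∨ p) ∨ s) is false.
    At 0: □((r ∨ p) ∨ s) requires (r ∨ p) ∨ s at every successor {0, 1, 2, 3}.
      At 0: (r ∨ p) ∨ s is true.
      At 1: (r ∨ p) ∨ s is true.
      At 2: (r ∨ p) ∨ s is true.
      At 3: (r ∨ p) ∨ s is true.
    So □((r ∨ p) ∨ s) is true at 0.

No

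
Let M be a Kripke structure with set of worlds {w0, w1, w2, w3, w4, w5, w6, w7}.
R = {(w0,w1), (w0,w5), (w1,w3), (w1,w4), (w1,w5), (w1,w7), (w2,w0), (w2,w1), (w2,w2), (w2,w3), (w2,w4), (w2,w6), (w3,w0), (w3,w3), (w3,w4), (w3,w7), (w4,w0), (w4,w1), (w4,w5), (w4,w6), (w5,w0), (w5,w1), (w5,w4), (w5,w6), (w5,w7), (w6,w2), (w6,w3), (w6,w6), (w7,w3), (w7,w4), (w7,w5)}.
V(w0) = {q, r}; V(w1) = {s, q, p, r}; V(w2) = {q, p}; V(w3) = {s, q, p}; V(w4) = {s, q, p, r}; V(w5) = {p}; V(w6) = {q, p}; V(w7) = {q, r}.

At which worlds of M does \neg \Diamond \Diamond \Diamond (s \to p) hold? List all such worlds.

none

Let φ = \neg \Diamond \Diamond \Diamond (s \to p). Evaluate φ at each world:
  w0 (successors {w1, w5}): φ is false.
  w1 (successors {w3, w4, w5, w7}): φ is false.
  w2 (successors {w0, w1, w2, w3, w4, w6}): φ is false.
  w3 (successors {w0, w3, w4, w7}): φ is false.
  w4 (successors {w0, w1, w5, w6}): φ is false.
  w5 (successors {w0, w1, w4, w6, w7}): φ is false.
  w6 (successors {w2, w3, w6}): φ is false.
  w7 (successors {w3, w4, w5}): φ is false.
For instance, at w3:
  At w3: \Diamond \Diamond \Diamond (s \to p) is true, so \neg \Diamond \Diamond \Diamond (s \to p) is false.
    At w3: \Diamond \Diamond \Diamond (s \to p) requires \Diamond \Diamond (s \to p) at some successor in {w0, w3, w4, w7}.
      \Diamond \Diamond (s \to p) holds at w0, so \Diamond \Diamond \Diamond (s \to p) is true at w3.
Satisfying worlds: none.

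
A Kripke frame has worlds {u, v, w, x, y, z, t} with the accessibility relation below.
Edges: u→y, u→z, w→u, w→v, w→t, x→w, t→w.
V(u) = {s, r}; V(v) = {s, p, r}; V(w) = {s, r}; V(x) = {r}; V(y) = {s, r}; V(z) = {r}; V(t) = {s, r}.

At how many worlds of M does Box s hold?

Let φ = Box s. Evaluate φ at each world:
  u (successors {y, z}): φ is false.
  v (successors ∅): φ is true.
  w (successors {u, v, t}): φ is true.
  x (successors {w}): φ is true.
  y (successors ∅): φ is true.
  z (successors ∅): φ is true.
  t (successors {w}): φ is true.
For instance, at x:
  At x: Box s requires s at every successor {w}.
    At w: s is true.
  So Box s is true at x.
Satisfying worlds: {v, w, x, y, z, t}

6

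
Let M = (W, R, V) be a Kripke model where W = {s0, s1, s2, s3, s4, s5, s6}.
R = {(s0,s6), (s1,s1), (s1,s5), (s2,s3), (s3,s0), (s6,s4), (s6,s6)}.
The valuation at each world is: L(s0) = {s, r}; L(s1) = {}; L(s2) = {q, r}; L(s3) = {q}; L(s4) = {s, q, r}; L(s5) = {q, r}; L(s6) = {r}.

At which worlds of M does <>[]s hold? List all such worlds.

Recall that []ψ holds at a world iff ψ holds at every accessible world, and <>ψ holds iff ψ holds at some accessible world.
Let φ = <>[]s. Evaluate φ at each world:
  s0 (successors {s6}): φ is false.
  s1 (successors {s1, s5}): φ is true.
  s2 (successors {s3}): φ is true.
  s3 (successors {s0}): φ is false.
  s4 (successors ∅): φ is false.
  s5 (successors ∅): φ is false.
  s6 (successors {s4, s6}): φ is true.
For instance, at s1:
  At s1: <>[]s requires []s at some successor in {s1, s5}.
    []s holds at s5, so <>[]s is true at s1.
      At s5: no accessible worlds, so []s holds vacuously.
Satisfying worlds: {s1, s2, s6}

s1, s2, s6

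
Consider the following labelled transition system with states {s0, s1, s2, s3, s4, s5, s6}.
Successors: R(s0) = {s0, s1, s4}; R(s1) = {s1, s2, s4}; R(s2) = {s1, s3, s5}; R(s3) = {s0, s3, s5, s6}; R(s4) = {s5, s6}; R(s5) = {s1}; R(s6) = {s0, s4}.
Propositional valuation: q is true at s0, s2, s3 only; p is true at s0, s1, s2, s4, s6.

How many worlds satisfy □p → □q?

3

Let φ = □p → □q. Evaluate φ at each world:
  s0 (successors {s0, s1, s4}): φ is false.
  s1 (successors {s1, s2, s4}): φ is false.
  s2 (successors {s1, s3, s5}): φ is true.
  s3 (successors {s0, s3, s5, s6}): φ is true.
  s4 (successors {s5, s6}): φ is true.
  s5 (successors {s1}): φ is false.
  s6 (successors {s0, s4}): φ is false.
For instance, at s3:
  At s3: □p is false, □q is false, so □p → □q is true.
    At s3: □p requires p at every successor {s0, s3, s5, s6}.
      p fails at s3, so □p is false at s3.
    At s3: □q requires q at every successor {s0, s3, s5, s6}.
      q fails at s5, so □q is false at s3.
Satisfying worlds: {s2, s3, s4}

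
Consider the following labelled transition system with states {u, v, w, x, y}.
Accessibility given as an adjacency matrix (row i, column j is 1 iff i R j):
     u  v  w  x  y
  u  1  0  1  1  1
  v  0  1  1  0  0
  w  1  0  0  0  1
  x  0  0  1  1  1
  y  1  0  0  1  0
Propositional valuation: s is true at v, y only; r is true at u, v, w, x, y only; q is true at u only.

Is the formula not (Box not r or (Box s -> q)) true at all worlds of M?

Let φ = not (Box not r or (Box s -> q)). Evaluate φ at each world:
  u (successors {u, w, x, y}): φ is false.
  v (successors {v, w}): φ is false.
  w (successors {u, y}): φ is false.
  x (successors {w, x, y}): φ is false.
  y (successors {u, x}): φ is false.
Detail at u (counterexample):
  At u: Box not r or (Box s -> q) is true, so not (Box not r or (Box s -> q)) is false.
    At u: Box not r is false, Box s -> q is true, so Box not r or (Box s -> q) is true.
      At u: Box not r requires not r at every successor {u, w, x, y}.
        not r fails at u, so Box not r is false at u.
      At u: Box s is false, q is true, so Box s -> q is true.

No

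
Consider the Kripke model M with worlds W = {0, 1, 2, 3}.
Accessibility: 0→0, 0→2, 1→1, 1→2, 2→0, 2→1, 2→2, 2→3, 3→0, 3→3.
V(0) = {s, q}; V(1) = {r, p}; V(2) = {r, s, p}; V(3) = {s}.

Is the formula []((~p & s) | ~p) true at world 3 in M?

Yes

At 3: []((~p & s) | ~p) requires (~p & s) | ~p at every successor {0, 3}.
  At 0: (~p & s) | ~p is true.
  At 3: (~p & s) | ~p is true.
So []((~p & s) | ~p) is true at 3.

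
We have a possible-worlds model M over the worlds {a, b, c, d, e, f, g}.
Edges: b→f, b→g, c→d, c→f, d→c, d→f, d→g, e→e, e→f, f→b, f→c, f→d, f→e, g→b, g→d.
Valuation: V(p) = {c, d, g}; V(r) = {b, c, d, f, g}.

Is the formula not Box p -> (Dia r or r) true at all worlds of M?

Yes

Recall that Box ψ holds at a world iff ψ holds at every accessible world, and Dia ψ holds iff ψ holds at some accessible world.
Let φ = not Box p -> (Dia r or r). Evaluate φ at each world:
  a (successors ∅): φ is true.
  b (successors {f, g}): φ is true.
  c (successors {d, f}): φ is true.
  d (successors {c, f, g}): φ is true.
  e (successors {e, f}): φ is true.
  f (successors {b, c, d, e}): φ is true.
  g (successors {b, d}): φ is true.
For instance, at f:
  At f: not Box p is true, Dia r or r is true, so not Box p -> (Dia r or r) is true.
    At f: Box p is false, so not Box p is true.
      At f: Box p requires p at every successor {b, c, d, e}.
        p fails at b, so Box p is false at f.
    At f: Dia r is true, r is true, so Dia r or r is true.
      At f: Dia r requires r at some successor in {b, c, d, e}.
        r holds at b, so Dia r is true at f.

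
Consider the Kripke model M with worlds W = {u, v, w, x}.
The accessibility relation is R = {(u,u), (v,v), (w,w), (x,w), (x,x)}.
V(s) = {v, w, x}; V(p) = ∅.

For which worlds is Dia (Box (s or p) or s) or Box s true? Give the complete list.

v, w, x

Let φ = Dia (Box (s or p) or s) or Box s. Evaluate φ at each world:
  u (successors {u}): φ is false.
  v (successors {v}): φ is true.
  w (successors {w}): φ is true.
  x (successors {w, x}): φ is true.
For instance, at x:
  At x: Dia (Box (s or p) or s) is true, Box s is true, so Dia (Box (s or p) or s) or Box s is true.
    At x: Dia (Box (s or p) or s) requires Box (s or p) or s at some successor in {w, x}.
      Box (s or p) or s holds at w, so Dia (Box (s or p) or s) is true at x.
    At x: Box s requires s at every successor {w, x}.
      At w: s is true.
      At x: s is true.
    So Box s is true at x.
Satisfying worlds: {v, w, x}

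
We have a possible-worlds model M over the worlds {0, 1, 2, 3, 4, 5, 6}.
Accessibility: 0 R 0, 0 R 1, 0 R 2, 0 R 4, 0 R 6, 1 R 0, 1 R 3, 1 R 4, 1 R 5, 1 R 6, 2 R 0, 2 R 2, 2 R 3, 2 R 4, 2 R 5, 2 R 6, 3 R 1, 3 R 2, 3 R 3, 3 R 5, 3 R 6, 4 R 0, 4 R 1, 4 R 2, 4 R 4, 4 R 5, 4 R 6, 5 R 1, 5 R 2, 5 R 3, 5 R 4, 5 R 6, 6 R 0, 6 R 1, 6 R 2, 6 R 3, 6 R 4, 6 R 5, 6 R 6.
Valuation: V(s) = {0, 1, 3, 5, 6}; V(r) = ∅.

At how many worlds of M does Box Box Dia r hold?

0

Recall that Box ψ holds at a world iff ψ holds at every accessible world, and Dia ψ holds iff ψ holds at some accessible world.
Let φ = Box Box Dia r. Evaluate φ at each world:
  0 (successors {0, 1, 2, 4, 6}): φ is false.
  1 (successors {0, 3, 4, 5, 6}): φ is false.
  2 (successors {0, 2, 3, 4, 5, 6}): φ is false.
  3 (successors {1, 2, 3, 5, 6}): φ is false.
  4 (successors {0, 1, 2, 4, 5, 6}): φ is false.
  5 (successors {1, 2, 3, 4, 6}): φ is false.
  6 (successors {0, 1, 2, 3, 4, 5, 6}): φ is false.
For instance, at 1:
  At 1: Box Box Dia r requires Box Dia r at every successor {0, 3, 4, 5, 6}.
    Box Dia r fails at 0, so Box Box Dia r is false at 1.
      At 0: Box Dia r requires Dia r at every successor {0, 1, 2, 4, 6}.
        Dia r fails at 0, so Box Dia r is false at 0.
Satisfying worlds: none.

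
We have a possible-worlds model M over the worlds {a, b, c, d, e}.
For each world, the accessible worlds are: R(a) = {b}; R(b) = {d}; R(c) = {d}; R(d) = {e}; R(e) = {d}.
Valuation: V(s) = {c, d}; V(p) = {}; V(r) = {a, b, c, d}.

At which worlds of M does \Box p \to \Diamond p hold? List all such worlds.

a, b, c, d, e

Let φ = \Box p \to \Diamond p. Evaluate φ at each world:
  a (successors {b}): φ is true.
  b (successors {d}): φ is true.
  c (successors {d}): φ is true.
  d (successors {e}): φ is true.
  e (successors {d}): φ is true.
For instance, at e:
  At e: \Box p is false, \Diamond p is false, so \Box p \to \Diamond p is true.
    At e: \Box p requires p at every successor {d}.
      p fails at d, so \Box p is false at e.
    At e: \Diamond p requires p at some successor in {d}.
      At d: p is false.
    So \Diamond p is false at e.
Satisfying worlds: {a, b, c, d, e}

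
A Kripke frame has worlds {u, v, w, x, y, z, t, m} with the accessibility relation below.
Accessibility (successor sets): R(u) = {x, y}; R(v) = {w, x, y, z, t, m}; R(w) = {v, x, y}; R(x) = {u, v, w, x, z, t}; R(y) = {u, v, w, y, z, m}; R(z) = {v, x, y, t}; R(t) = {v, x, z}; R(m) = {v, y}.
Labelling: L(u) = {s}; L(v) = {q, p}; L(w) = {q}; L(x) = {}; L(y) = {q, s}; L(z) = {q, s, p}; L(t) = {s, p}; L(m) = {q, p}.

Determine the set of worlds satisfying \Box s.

Let φ = \Box s. Evaluate φ at each world:
  u (successors {x, y}): φ is false.
  v (successors {w, x, y, z, t, m}): φ is false.
  w (successors {v, x, y}): φ is false.
  x (successors {u, v, w, x, z, t}): φ is false.
  y (successors {u, v, w, y, z, m}): φ is false.
  z (successors {v, x, y, t}): φ is false.
  t (successors {v, x, z}): φ is false.
  m (successors {v, y}): φ is false.
For instance, at t:
  At t: \Box s requires s at every successor {v, x, z}.
    s fails at v, so \Box s is false at t.
Satisfying worlds: none.

none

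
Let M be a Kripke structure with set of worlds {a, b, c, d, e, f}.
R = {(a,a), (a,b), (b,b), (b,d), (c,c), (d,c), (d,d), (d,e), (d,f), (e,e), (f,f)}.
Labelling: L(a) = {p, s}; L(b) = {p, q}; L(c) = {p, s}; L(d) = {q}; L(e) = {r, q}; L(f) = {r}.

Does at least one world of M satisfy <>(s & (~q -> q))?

Recall that <>ψ holds at a world iff ψ holds at some accessible world.
Let φ = <>(s & (~q -> q)). Evaluate φ at each world:
  a (successors {a, b}): φ is false.
  b (successors {b, d}): φ is false.
  c (successors {c}): φ is false.
  d (successors {c, d, e, f}): φ is false.
  e (successors {e}): φ is false.
  f (successors {f}): φ is false.
For instance, at a:
  At a: <>(s & (~q -> q)) requires s & (~q -> q) at some successor in {a, b}.
    At a: s & (~q -> q) is false.
    At b: s & (~q -> q) is false.
  So <>(s & (~q -> q)) is false at a.

No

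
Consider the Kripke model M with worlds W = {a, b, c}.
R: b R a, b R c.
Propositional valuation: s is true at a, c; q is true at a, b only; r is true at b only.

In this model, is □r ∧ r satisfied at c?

At c: □r is true, r is false, so □r ∧ r is false.
  At c: no accessible worlds, so □r holds vacuously.

No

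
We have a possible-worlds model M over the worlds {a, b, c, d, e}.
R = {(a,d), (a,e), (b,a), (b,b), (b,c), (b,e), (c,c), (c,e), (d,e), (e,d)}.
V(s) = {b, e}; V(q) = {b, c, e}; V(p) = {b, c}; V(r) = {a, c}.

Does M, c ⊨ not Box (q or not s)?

No

Recall that Box ψ holds at a world iff ψ holds at every accessible world, and Dia ψ holds iff ψ holds at some accessible world.
At c: Box (q or not s) is true, so not Box (q or not s) is false.
  At c: Box (q or not s) requires q or not s at every successor {c, e}.
    At c: q or not s is true.
    At e: q or not s is true.
  So Box (q or not s) is true at c.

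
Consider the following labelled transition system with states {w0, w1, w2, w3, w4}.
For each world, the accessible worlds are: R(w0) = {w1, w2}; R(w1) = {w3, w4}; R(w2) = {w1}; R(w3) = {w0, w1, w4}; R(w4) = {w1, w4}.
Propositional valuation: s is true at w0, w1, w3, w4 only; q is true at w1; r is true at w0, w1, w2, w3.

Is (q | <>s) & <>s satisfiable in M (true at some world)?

Yes

Recall that <>ψ holds at a world iff ψ holds at some accessible world.
Let φ = (q | <>s) & <>s. Evaluate φ at each world:
  w0 (successors {w1, w2}): φ is true.
  w1 (successors {w3, w4}): φ is true.
  w2 (successors {w1}): φ is true.
  w3 (successors {w0, w1, w4}): φ is true.
  w4 (successors {w1, w4}): φ is true.
Detail at w0 (witness):
  At w0: q | <>s is true, <>s is true, so (q | <>s) & <>s is true.
    At w0: q is false, <>s is true, so q | <>s is true.
      At w0: <>s requires s at some successor in {w1, w2}.
        s holds at w1, so <>s is true at w0.
    At w0: <>s requires s at some successor in {w1, w2}.
      s holds at w1, so <>s is true at w0.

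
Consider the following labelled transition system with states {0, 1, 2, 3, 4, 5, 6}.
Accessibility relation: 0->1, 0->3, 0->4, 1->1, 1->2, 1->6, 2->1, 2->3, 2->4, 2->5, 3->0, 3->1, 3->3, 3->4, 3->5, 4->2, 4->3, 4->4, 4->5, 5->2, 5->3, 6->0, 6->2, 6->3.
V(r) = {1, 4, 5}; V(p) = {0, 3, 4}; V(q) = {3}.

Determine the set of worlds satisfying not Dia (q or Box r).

Recall that Box ψ holds at a world iff ψ holds at every accessible world, and Dia ψ holds iff ψ holds at some accessible world.
Let φ = not Dia (q or Box r). Evaluate φ at each world:
  0 (successors {1, 3, 4}): φ is false.
  1 (successors {1, 2, 6}): φ is true.
  2 (successors {1, 3, 4, 5}): φ is false.
  3 (successors {0, 1, 3, 4, 5}): φ is false.
  4 (successors {2, 3, 4, 5}): φ is false.
  5 (successors {2, 3}): φ is false.
  6 (successors {0, 2, 3}): φ is false.
For instance, at 0:
  At 0: Dia (q or Box r) is true, so not Dia (q or Box r) is false.
    At 0: Dia (q or Box r) requires q or Box r at some successor in {1, 3, 4}.
      q or Box r holds at 3, so Dia (q or Box r) is true at 0.
Satisfying worlds: {1}

1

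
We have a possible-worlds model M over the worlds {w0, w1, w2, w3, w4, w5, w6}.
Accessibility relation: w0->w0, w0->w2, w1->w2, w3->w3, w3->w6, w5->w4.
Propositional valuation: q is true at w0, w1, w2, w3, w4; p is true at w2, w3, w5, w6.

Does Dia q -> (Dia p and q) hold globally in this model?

Let φ = Dia q -> (Dia p and q). Evaluate φ at each world:
  w0 (successors {w0, w2}): φ is true.
  w1 (successors {w2}): φ is true.
  w2 (successors ∅): φ is true.
  w3 (successors {w3, w6}): φ is true.
  w4 (successors ∅): φ is true.
  w5 (successors {w4}): φ is false.
  w6 (successors ∅): φ is true.
Detail at w5 (counterexample):
  At w5: Dia q is true, Dia p and q is false, so Dia q -> (Dia p and q) is false.
    At w5: Dia q requires q at some successor in {w4}.
      q holds at w4, so Dia q is true at w5.
    At w5: Dia p is false, q is false, so Dia p and q is false.
      At w5: Dia p requires p at some successor in {w4}.
        At w4: p is false.
      So Dia p is false at w5.

No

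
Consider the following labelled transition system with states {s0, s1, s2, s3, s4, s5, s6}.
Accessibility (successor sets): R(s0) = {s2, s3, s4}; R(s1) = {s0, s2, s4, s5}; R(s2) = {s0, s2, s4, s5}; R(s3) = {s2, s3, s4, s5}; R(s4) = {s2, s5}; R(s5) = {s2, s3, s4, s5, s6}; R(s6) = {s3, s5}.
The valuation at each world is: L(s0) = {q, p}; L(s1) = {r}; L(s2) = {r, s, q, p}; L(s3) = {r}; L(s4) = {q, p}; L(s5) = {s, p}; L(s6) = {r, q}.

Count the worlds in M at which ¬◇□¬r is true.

Recall that □ψ holds at a world iff ψ holds at every accessible world, and ◇ψ holds iff ψ holds at some accessible world.
Let φ = ¬◇□¬r. Evaluate φ at each world:
  s0 (successors {s2, s3, s4}): φ is true.
  s1 (successors {s0, s2, s4, s5}): φ is true.
  s2 (successors {s0, s2, s4, s5}): φ is true.
  s3 (successors {s2, s3, s4, s5}): φ is true.
  s4 (successors {s2, s5}): φ is true.
  s5 (successors {s2, s3, s4, s5, s6}): φ is true.
  s6 (successors {s3, s5}): φ is true.
For instance, at s4:
  At s4: ◇□¬r is false, so ¬◇□¬r is true.
    At s4: ◇□¬r requires □¬r at some successor in {s2, s5}.
      At s2: □¬r is false.
      At s5: □¬r is false.
    So ◇□¬r is false at s4.
Satisfying worlds: {s0, s1, s2, s3, s4, s5, s6}

7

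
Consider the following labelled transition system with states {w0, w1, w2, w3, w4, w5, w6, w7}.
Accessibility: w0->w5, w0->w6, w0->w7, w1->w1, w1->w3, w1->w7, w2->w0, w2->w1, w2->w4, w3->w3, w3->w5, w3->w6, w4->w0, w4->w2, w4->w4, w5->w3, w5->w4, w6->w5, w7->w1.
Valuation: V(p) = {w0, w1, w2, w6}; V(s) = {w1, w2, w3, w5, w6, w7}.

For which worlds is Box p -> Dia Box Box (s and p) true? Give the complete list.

Let φ = Box p -> Dia Box Box (s and p). Evaluate φ at each world:
  w0 (successors {w5, w6, w7}): φ is true.
  w1 (successors {w1, w3, w7}): φ is true.
  w2 (successors {w0, w1, w4}): φ is true.
  w3 (successors {w3, w5, w6}): φ is true.
  w4 (successors {w0, w2, w4}): φ is true.
  w5 (successors {w3, w4}): φ is true.
  w6 (successors {w5}): φ is true.
  w7 (successors {w1}): φ is false.
For instance, at w3:
  At w3: Box p is false, Dia Box Box (s and p) is false, so Box p -> Dia Box Box (s and p) is true.
    At w3: Box p requires p at every successor {w3, w5, w6}.
      p fails at w3, so Box p is false at w3.
    At w3: Dia Box Box (s and p) requires Box Box (s and p) at some successor in {w3, w5, w6}.
      At w3: Box Box (s and p) is false.
      At w5: Box Box (s and p) is false.
      At w6: Box Box (s and p) is false.
    So Dia Box Box (s and p) is false at w3.
Satisfying worlds: {w0, w1, w2, w3, w4, w5, w6}

w0, w1, w2, w3, w4, w5, w6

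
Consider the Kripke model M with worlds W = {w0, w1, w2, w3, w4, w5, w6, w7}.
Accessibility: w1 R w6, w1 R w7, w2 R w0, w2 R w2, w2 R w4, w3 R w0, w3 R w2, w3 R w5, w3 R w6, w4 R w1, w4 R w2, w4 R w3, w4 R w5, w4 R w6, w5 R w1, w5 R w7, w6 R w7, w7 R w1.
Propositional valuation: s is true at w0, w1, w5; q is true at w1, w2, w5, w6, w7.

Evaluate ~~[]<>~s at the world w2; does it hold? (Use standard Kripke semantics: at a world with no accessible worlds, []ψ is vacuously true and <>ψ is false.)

Recall that []ψ holds at a world iff ψ holds at every accessible world, and <>ψ holds iff ψ holds at some accessible world.
At w2: ~[]<>~s is true, so ~~[]<>~s is false.
  At w2: []<>~s is false, so ~[]<>~s is true.
    At w2: []<>~s requires <>~s at every successor {w0, w2, w4}.
      <>~s fails at w0, so []<>~s is false at w2.

No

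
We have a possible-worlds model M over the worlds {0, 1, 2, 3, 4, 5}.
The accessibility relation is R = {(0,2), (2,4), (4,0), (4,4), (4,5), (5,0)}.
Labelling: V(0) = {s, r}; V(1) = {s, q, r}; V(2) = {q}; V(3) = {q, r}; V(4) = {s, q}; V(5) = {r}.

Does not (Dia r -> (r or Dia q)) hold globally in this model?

Let φ = not (Dia r -> (r or Dia q)). Evaluate φ at each world:
  0 (successors {2}): φ is false.
  1 (successors ∅): φ is false.
  2 (successors {4}): φ is false.
  3 (successors ∅): φ is false.
  4 (successors {0, 4, 5}): φ is false.
  5 (successors {0}): φ is false.
Detail at 0 (counterexample):
  At 0: Dia r -> (r or Dia q) is true, so not (Dia r -> (r or Dia q)) is false.
    At 0: Dia r is false, r or Dia q is true, so Dia r -> (r or Dia q) is true.
      At 0: Dia r requires r at some successor in {2}.
        At 2: r is false.
      So Dia r is false at 0.
      At 0: r is true, Dia q is true, so r or Dia q is true.

No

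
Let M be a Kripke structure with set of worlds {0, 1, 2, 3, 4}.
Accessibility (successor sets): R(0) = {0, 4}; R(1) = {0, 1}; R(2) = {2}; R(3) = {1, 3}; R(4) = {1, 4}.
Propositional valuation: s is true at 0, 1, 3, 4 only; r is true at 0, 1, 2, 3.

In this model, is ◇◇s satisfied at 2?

At 2: ◇◇s requires ◇s at some successor in {2}.
  At 2: ◇s is false.
So ◇◇s is false at 2.

No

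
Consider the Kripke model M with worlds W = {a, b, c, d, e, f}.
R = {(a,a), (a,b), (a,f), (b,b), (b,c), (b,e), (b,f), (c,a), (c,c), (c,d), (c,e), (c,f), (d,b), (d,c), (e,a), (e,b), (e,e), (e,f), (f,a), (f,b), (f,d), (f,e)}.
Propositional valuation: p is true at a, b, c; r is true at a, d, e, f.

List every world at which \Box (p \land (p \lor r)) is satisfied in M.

Let φ = \Box (p \land (p \lor r)). Evaluate φ at each world:
  a (successors {a, b, f}): φ is false.
  b (successors {b, c, e, f}): φ is false.
  c (successors {a, c, d, e, f}): φ is false.
  d (successors {b, c}): φ is true.
  e (successors {a, b, e, f}): φ is false.
  f (successors {a, b, d, e}): φ is false.
For instance, at c:
  At c: \Box (p \land (p \lor r)) requires p \land (p \lor r) at every successor {a, c, d, e, f}.
    p \land (p \lor r) fails at d, so \Box (p \land (p \lor r)) is false at c.
Satisfying worlds: {d}

d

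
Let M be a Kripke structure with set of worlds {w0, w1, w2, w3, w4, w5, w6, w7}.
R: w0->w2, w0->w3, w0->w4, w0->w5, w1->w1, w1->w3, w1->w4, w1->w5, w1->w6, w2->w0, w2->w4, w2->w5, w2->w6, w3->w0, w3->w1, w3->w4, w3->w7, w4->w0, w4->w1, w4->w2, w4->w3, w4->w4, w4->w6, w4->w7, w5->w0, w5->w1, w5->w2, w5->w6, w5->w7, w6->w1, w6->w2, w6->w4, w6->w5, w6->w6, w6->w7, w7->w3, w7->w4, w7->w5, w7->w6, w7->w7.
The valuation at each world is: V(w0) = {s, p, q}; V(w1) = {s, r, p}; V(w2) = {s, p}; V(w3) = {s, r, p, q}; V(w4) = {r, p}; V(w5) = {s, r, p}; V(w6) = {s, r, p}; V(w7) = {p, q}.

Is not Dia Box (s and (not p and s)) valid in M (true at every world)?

Let φ = not Dia Box (s and (not p and s)). Evaluate φ at each world:
  w0 (successors {w2, w3, w4, w5}): φ is true.
  w1 (successors {w1, w3, w4, w5, w6}): φ is true.
  w2 (successors {w0, w4, w5, w6}): φ is true.
  w3 (successors {w0, w1, w4, w7}): φ is true.
  w4 (successors {w0, w1, w2, w3, w4, w6, w7}): φ is true.
  w5 (successors {w0, w1, w2, w6, w7}): φ is true.
  w6 (successors {w1, w2, w4, w5, w6, w7}): φ is true.
  w7 (successors {w3, w4, w5, w6, w7}): φ is true.
For instance, at w6:
  At w6: Dia Box (s and (not p and s)) is false, so not Dia Box (s and (not p and s)) is true.
    At w6: Dia Box (s and (not p and s)) requires Box (s and (not p and s)) at some successor in {w1, w2, w4, w5, w6, w7}.
      At w1: Box (s and (not p and s)) is false.
      At w2: Box (s and (not p and s)) is false.
      At w4: Box (s and (not p and s)) is false.
      At w5: Box (s and (not p and s)) is false.
      At w6: Box (s and (not p and s)) is false.
      At w7: Box (s and (not p and s)) is false.
    So Dia Box (s and (not p and s)) is false at w6.

Yes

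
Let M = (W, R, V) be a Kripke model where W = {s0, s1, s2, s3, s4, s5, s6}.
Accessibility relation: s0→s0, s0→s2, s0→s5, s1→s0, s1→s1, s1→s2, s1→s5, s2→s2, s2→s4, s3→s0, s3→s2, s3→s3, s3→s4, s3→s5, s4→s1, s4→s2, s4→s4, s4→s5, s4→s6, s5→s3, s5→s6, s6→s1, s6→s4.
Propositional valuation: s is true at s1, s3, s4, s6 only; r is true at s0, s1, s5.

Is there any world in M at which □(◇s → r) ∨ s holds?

Recall that □ψ holds at a world iff ψ holds at every accessible world, and ◇ψ holds iff ψ holds at some accessible world.
Let φ = □(◇s → r) ∨ s. Evaluate φ at each world:
  s0 (successors {s0, s2, s5}): φ is false.
  s1 (successors {s0, s1, s2, s5}): φ is true.
  s2 (successors {s2, s4}): φ is false.
  s3 (successors {s0, s2, s3, s4, s5}): φ is true.
  s4 (successors {s1, s2, s4, s5, s6}): φ is true.
  s5 (successors {s3, s6}): φ is false.
  s6 (successors {s1, s4}): φ is true.
Detail at s1 (witness):
  At s1: □(◇s → r) is false, s is true, so □(◇s → r) ∨ s is true.
    At s1: □(◇s → r) requires ◇s → r at every successor {s0, s1, s2, s5}.
      ◇s → r fails at s2, so □(◇s → r) is false at s1.

Yes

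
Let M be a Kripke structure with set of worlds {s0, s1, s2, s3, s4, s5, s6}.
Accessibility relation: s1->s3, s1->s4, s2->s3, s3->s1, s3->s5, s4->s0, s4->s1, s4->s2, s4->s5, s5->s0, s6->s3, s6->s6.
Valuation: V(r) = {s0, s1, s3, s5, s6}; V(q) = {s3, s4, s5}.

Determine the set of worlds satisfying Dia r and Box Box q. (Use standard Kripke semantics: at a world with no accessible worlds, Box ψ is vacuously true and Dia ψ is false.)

Recall that Box ψ holds at a world iff ψ holds at every accessible world, and Dia ψ holds iff ψ holds at some accessible world.
Let φ = Dia r and Box Box q. Evaluate φ at each world:
  s0 (successors ∅): φ is false.
  s1 (successors {s3, s4}): φ is false.
  s2 (successors {s3}): φ is false.
  s3 (successors {s1, s5}): φ is false.
  s4 (successors {s0, s1, s2, s5}): φ is false.
  s5 (successors {s0}): φ is true.
  s6 (successors {s3, s6}): φ is false.
For instance, at s1:
  At s1: Dia r is true, Box Box q is false, so Dia r and Box Box q is false.
    At s1: Dia r requires r at some successor in {s3, s4}.
      r holds at s3, so Dia r is true at s1.
    At s1: Box Box q requires Box q at every successor {s3, s4}.
      Box q fails at s3, so Box Box q is false at s1.
Satisfying worlds: {s5}

s5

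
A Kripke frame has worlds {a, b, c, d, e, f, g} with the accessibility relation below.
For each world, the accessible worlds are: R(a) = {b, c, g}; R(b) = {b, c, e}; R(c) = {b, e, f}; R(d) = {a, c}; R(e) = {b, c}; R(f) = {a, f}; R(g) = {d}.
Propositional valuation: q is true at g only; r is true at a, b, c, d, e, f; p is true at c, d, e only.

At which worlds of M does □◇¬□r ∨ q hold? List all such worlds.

Let φ = □◇¬□r ∨ q. Evaluate φ at each world:
  a (successors {b, c, g}): φ is false.
  b (successors {b, c, e}): φ is false.
  c (successors {b, e, f}): φ is false.
  d (successors {a, c}): φ is false.
  e (successors {b, c}): φ is false.
  f (successors {a, f}): φ is false.
  g (successors {d}): φ is true.
For instance, at c:
  At c: □◇¬□r is false, q is false, so □◇¬□r ∨ q is false.
    At c: □◇¬□r requires ◇¬□r at every successor {b, e, f}.
      ◇¬□r fails at b, so □◇¬□r is false at c.
Satisfying worlds: {g}

g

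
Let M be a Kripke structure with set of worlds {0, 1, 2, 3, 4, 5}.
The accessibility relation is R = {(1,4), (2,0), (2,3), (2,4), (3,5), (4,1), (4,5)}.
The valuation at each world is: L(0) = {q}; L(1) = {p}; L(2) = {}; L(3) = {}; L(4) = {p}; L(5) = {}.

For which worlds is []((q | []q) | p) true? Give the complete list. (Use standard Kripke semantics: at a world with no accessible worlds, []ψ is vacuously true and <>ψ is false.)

Let φ = []((q | []q) | p). Evaluate φ at each world:
  0 (successors ∅): φ is true.
  1 (successors {4}): φ is true.
  2 (successors {0, 3, 4}): φ is false.
  3 (successors {5}): φ is true.
  4 (successors {1, 5}): φ is true.
  5 (successors ∅): φ is true.
For instance, at 3:
  At 3: []((q | []q) | p) requires (q | []q) | p at every successor {5}.
      At 5: q | []q is true, p is false, so (q | []q) | p is true.
  So []((q | []q) | p) is true at 3.
Satisfying worlds: {0, 1, 3, 4, 5}

0, 1, 3, 4, 5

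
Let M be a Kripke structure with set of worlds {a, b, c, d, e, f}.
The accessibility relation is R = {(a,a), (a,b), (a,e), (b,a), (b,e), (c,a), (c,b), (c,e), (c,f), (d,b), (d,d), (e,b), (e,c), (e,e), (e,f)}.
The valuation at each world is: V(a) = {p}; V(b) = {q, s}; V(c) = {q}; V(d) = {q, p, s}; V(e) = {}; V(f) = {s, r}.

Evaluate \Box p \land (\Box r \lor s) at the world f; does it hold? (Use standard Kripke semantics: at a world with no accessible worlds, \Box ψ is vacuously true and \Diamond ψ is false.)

Yes

At f: \Box p is true, \Box r \lor s is true, so \Box p \land (\Box r \lor s) is true.
  At f: no accessible worlds, so \Box p holds vacuously.
  At f: \Box r is true, s is true, so \Box r \lor s is true.
    At f: no accessible worlds, so \Box r holds vacuously.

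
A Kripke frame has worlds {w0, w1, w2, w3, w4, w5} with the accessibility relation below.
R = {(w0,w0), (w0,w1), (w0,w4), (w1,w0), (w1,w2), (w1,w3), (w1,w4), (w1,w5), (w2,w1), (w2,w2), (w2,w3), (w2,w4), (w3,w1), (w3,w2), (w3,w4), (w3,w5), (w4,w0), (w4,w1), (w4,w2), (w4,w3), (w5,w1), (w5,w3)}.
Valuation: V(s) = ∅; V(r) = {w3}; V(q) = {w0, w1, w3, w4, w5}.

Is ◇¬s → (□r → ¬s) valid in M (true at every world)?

Let φ = ◇¬s → (□r → ¬s). Evaluate φ at each world:
  w0 (successors {w0, w1, w4}): φ is true.
  w1 (successors {w0, w2, w3, w4, w5}): φ is true.
  w2 (successors {w1, w2, w3, w4}): φ is true.
  w3 (successors {w1, w2, w4, w5}): φ is true.
  w4 (successors {w0, w1, w2, w3}): φ is true.
  w5 (successors {w1, w3}): φ is true.
For instance, at w3:
  At w3: ◇¬s is true, □r → ¬s is true, so ◇¬s → (□r → ¬s) is true.
    At w3: ◇¬s requires ¬s at some successor in {w1, w2, w4, w5}.
      ¬s holds at w1, so ◇¬s is true at w3.
    At w3: □r is false, ¬s is true, so □r → ¬s is true.
      At w3: □r requires r at every successor {w1, w2, w4, w5}.
        r fails at w1, so □r is false at w3.

Yes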